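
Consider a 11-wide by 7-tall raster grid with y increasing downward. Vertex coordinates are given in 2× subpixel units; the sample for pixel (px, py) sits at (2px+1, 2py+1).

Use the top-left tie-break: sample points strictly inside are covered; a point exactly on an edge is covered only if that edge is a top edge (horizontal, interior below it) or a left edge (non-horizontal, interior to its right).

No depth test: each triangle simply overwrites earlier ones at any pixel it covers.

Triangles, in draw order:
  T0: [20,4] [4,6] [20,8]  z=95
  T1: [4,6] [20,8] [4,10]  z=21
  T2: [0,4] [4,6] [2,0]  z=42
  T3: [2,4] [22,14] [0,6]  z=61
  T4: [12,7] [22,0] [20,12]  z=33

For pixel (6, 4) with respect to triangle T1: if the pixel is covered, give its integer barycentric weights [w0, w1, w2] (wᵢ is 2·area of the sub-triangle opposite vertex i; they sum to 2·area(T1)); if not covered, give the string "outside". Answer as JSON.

T0:
  2·area = 64  (B↔C swapped to make it positive)
  edge (20, 4)→(20, 8): d=(0,4) right/bottom  bias=-1
  edge (20, 8)→(4, 6): d=(-16,-2) top-left  bias=+0
  edge (4, 6)→(20, 4): d=(16,-2) top-left  bias=+0
    (6,2)@(13, 5): e=[28,34,2] → X
    (7,2)@(15, 5): e=[20,38,6] → X
    (8,2)@(17, 5): e=[12,42,10] → X
    (9,2)@(19, 5): e=[4,46,14] → X
    (10,2)@(21, 5): e=[-4,50,18] → .
    (6,3)@(13, 7): e=[28,2,34] → X
    (10,3)@(21, 7): e=[-4,18,50] → .
    (6,4)@(13, 9): e=[28,-30,66] → .
    (7,4)@(15, 9): e=[20,-26,70] → .
    (8,4)@(17, 9): e=[12,-22,74] → .
    (9,4)@(19, 9): e=[4,-18,78] → .
  covered (8 px):
    . . . . . . . . . . .
    . . . . . . . . . . .
    . . . . . . X X X X .
    . . . . . . X X X X .
    . . . . . . . . . . .
    . . . . . . . . . . .
    . . . . . . . . . . .
T1:
  2·area = 64
  edge (4, 6)→(20, 8): d=(16,2) right/bottom  bias=-1
  edge (20, 8)→(4, 10): d=(-16,2) right/bottom  bias=-1
  edge (4, 10)→(4, 6): d=(0,-4) top-left  bias=+0
    (2,3)@(5, 7): e=[14,46,4] → X
    (3,3)@(7, 7): e=[10,42,12] → X
    (4,3)@(9, 7): e=[6,38,20] → X
    (5,3)@(11, 7): e=[2,34,28] → X
    (6,3)@(13, 7): e=[-2,30,36] → .
    (2,4)@(5, 9): e=[46,14,4] → X
    (6,4)@(13, 9): e=[30,-2,36] → .
    (2,5)@(5, 11): e=[78,-18,4] → .
    (3,5)@(7, 11): e=[74,-22,12] → .
    (4,5)@(9, 11): e=[70,-26,20] → .
    (5,5)@(11, 11): e=[66,-30,28] → .
  covered (8 px):
    . . . . . . . . . . .
    . . . . . . . . . . .
    . . . . . . . . . . .
    . . X X X X . . . . .
    . . X X X X . . . . .
    . . . . . . . . . . .
    . . . . . . . . . . .
T2:
  2·area = 20  (B↔C swapped to make it positive)
  edge (0, 4)→(2, 0): d=(2,-4) top-left  bias=+0
  edge (2, 0)→(4, 6): d=(2,6) right/bottom  bias=-1
  edge (4, 6)→(0, 4): d=(-4,-2) top-left  bias=+0
    (0,1)@(1, 3): e=[2,12,6] → X
    (1,1)@(3, 3): e=[10,0,10] → .  [on edge]
    (0,2)@(1, 5): e=[6,16,-2] → .
    (1,2)@(3, 5): e=[14,4,2] → X
    (2,2)@(5, 5): e=[22,-8,6] → .
    (1,3)@(3, 7): e=[18,8,-6] → .
    (2,4)@(5, 9): e=[30,0,-10] → .  [on edge]
  covered (2 px):
    . . . . . . . . . . .
    X . . . . . . . . . .
    . X . . . . . . . . .
    . . . . . . . . . . .
    . . . . . . . . . . .
    . . . . . . . . . . .
    . . . . . . . . . . .
T3:
  2·area = 60
  edge (2, 4)→(22, 14): d=(20,10) right/bottom  bias=-1
  edge (22, 14)→(0, 6): d=(-22,-8) top-left  bias=+0
  edge (0, 6)→(2, 4): d=(2,-2) top-left  bias=+0
    (2,0)@(5, 1): e=[-90,150,0] → .  [on edge]
    (1,1)@(3, 3): e=[-30,90,0] → .  [on edge]
    (0,2)@(1, 5): e=[30,30,0] → X  [on edge]
    (1,2)@(3, 5): e=[10,46,4] → X
    (2,2)@(5, 5): e=[-10,62,8] → .
    (0,3)@(1, 7): e=[70,-14,4] → .
    (1,3)@(3, 7): e=[50,2,8] → X
    (2,3)@(5, 7): e=[30,18,12] → X
    (3,3)@(7, 7): e=[10,34,16] → X
    (4,3)@(9, 7): e=[-10,50,20] → .
    (1,4)@(3, 9): e=[90,-42,12] → .
    (2,4)@(5, 9): e=[70,-26,16] → .
  covered (8 px):
    . . . . . . . . . . .
    . . . . . . . . . . .
    X X . . . . . . . . .
    . X X X . . . . . . .
    . . . . X X . . . . .
    . . . . . . . X . . .
    . . . . . . . . . . .
T4:
  2·area = 106
  edge (12, 7)→(22, 0): d=(10,-7) top-left  bias=+0
  edge (22, 0)→(20, 12): d=(-2,12) right/bottom  bias=-1
  edge (20, 12)→(12, 7): d=(-8,-5) top-left  bias=+0
    (10,0)@(21, 1): e=[3,10,93] → X
    (9,1)@(19, 3): e=[9,30,67] → X
    (7,2)@(15, 5): e=[1,74,31] → X
    (8,2)@(17, 5): e=[15,50,41] → X
    (6,3)@(13, 7): e=[7,94,5] → X
    (10,3)@(21, 7): e=[63,-2,45] → .
    (6,4)@(13, 9): e=[27,90,-11] → .
    (7,4)@(15, 9): e=[41,66,-1] → .
    (8,4)@(17, 9): e=[55,42,9] → X
    (10,4)@(21, 9): e=[83,-6,29] → .
    (8,5)@(17, 11): e=[75,38,-7] → .
    (9,5)@(19, 11): e=[89,14,3] → X
  covered (14 px):
    . . . . . . . . . . X
    . . . . . . . . . X X
    . . . . . . . X X X X
    . . . . . . X X X X .
    . . . . . . . . X X .
    . . . . . . . . . X .
    . . . . . . . . . . .

Answer: "outside"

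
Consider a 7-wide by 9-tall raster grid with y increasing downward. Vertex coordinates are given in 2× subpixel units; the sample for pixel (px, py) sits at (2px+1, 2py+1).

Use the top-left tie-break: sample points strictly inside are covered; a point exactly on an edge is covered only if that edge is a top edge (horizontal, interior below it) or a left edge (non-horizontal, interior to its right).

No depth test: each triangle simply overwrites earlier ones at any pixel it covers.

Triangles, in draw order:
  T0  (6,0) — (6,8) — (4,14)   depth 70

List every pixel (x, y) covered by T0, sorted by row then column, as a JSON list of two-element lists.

T0:
  2·area = 16
  edge (6, 0)→(6, 8): d=(0,8) right/bottom  bias=-1
  edge (6, 8)→(4, 14): d=(-2,6) right/bottom  bias=-1
  edge (4, 14)→(6, 0): d=(2,-14) top-left  bias=+0
    (3,2)@(7, 5): e=[-8,0,24] → ·  [on edge]
    (2,3)@(5, 7): e=[8,8,0] → █  [on edge]
    (3,3)@(7, 7): e=[-8,-4,28] → ·
    (2,4)@(5, 9): e=[8,4,4] → █
    (3,4)@(7, 9): e=[-8,-8,32] → ·
    (2,5)@(5, 11): e=[8,0,8] → ·  [on edge]
    (1,8)@(3, 17): e=[24,0,-8] → ·  [on edge]
  covered (2 px):
    · · · · · · ·
    · · · · · · ·
    · · · · · · ·
    · · █ · · · ·
    · · █ · · · ·
    · · · · · · ·
    · · · · · · ·
    · · · · · · ·
    · · · · · · ·

Answer: [[2,3],[2,4]]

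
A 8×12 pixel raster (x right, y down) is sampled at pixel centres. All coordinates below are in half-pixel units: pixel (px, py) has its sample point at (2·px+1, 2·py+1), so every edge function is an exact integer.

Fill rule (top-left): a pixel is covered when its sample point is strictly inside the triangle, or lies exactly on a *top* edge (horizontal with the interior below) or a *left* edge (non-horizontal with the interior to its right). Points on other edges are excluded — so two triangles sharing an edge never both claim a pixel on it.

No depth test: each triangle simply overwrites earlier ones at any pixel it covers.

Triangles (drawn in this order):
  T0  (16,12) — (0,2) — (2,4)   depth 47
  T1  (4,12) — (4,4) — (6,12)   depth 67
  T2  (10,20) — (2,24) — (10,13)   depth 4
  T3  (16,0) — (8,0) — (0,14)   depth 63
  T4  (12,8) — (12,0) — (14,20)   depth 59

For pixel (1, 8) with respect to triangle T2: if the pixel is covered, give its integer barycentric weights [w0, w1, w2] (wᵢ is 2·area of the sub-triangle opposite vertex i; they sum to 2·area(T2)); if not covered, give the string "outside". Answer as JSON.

T0:
  2·area = 12  (B↔C swapped to make it positive)
  edge (16, 12)→(2, 4): d=(-14,-8) top-left  bias=+0
  edge (2, 4)→(0, 2): d=(-2,-2) top-left  bias=+0
  edge (0, 2)→(16, 12): d=(16,10) right/bottom  bias=-1
    (0,1)@(1, 3): e=[6,0,6] → █  [on edge]
    (1,1)@(3, 3): e=[22,4,-14] → ·
    (0,2)@(1, 5): e=[-22,-4,38] → ·
    (1,2)@(3, 5): e=[-6,0,18] → ·  [on edge]
    (2,3)@(5, 7): e=[-18,0,30] → ·  [on edge]
    (3,4)@(7, 9): e=[-30,0,42] → ·  [on edge]
    (5,4)@(11, 9): e=[2,8,2] → █
    (6,4)@(13, 9): e=[18,12,-18] → ·
    (4,5)@(9, 11): e=[-42,0,54] → ·  [on edge]
    (5,5)@(11, 11): e=[-26,4,34] → ·
    (5,6)@(11, 13): e=[-54,0,66] → ·  [on edge]
    (6,7)@(13, 15): e=[-66,0,78] → ·  [on edge]
    (7,8)@(15, 17): e=[-78,0,90] → ·  [on edge]
  covered (2 px):
    · · · · · · · ·
    █ · · · · · · ·
    · · · · · · · ·
    · · · · · · · ·
    · · · · · █ · ·
    · · · · · · · ·
    · · · · · · · ·
    · · · · · · · ·
    · · · · · · · ·
    · · · · · · · ·
    · · · · · · · ·
    · · · · · · · ·
T1:
  2·area = 16
  edge (4, 12)→(4, 4): d=(0,-8) top-left  bias=+0
  edge (4, 4)→(6, 12): d=(2,8) right/bottom  bias=-1
  edge (6, 12)→(4, 12): d=(-2,0) right/bottom  bias=-1
    (2,4)@(5, 9): e=[8,2,6] → █
    (3,4)@(7, 9): e=[24,-14,6] → ·
    (2,5)@(5, 11): e=[8,6,2] → █
    (3,5)@(7, 11): e=[24,-10,2] → ·
    (2,6)@(5, 13): e=[8,10,-2] → ·
  covered (2 px):
    · · · · · · · ·
    · · · · · · · ·
    · · · · · · · ·
    · · · · · · · ·
    · · █ · · · · ·
    · · █ · · · · ·
    · · · · · · · ·
    · · · · · · · ·
    · · · · · · · ·
    · · · · · · · ·
    · · · · · · · ·
    · · · · · · · ·
T2:
  2·area = 56
  edge (10, 20)→(2, 24): d=(-8,4) right/bottom  bias=-1
  edge (2, 24)→(10, 13): d=(8,-11) top-left  bias=+0
  edge (10, 13)→(10, 20): d=(0,7) right/bottom  bias=-1
    (4,7)@(9, 15): e=[44,5,7] → █
    (5,7)@(11, 15): e=[36,27,-7] → ·
    (4,8)@(9, 17): e=[28,21,7] → █
    (5,8)@(11, 17): e=[20,43,-7] → ·
    (3,9)@(7, 19): e=[20,15,21] → █
    (5,9)@(11, 19): e=[4,59,-7] → ·
    (2,10)@(5, 21): e=[12,9,35] → █
    (4,10)@(9, 21): e=[-4,53,7] → ·
    (1,11)@(3, 23): e=[4,3,49] → █
    (2,11)@(5, 23): e=[-4,25,35] → ·
    (3,11)@(7, 23): e=[-12,47,21] → ·
  covered (7 px):
    · · · · · · · ·
    · · · · · · · ·
    · · · · · · · ·
    · · · · · · · ·
    · · · · · · · ·
    · · · · · · · ·
    · · · · · · · ·
    · · · · █ · · ·
    · · · · █ · · ·
    · · · █ █ · · ·
    · · █ █ · · · ·
    · █ · · · · · ·
T3:
  2·area = 112  (B↔C swapped to make it positive)
  edge (16, 0)→(0, 14): d=(-16,14) right/bottom  bias=-1
  edge (0, 14)→(8, 0): d=(8,-14) top-left  bias=+0
  edge (8, 0)→(16, 0): d=(8,0) top-left  bias=+0
    (4,0)@(9, 1): e=[82,22,8] → █
    (5,0)@(11, 1): e=[54,50,8] → █
    (6,0)@(13, 1): e=[26,78,8] → █
    (7,0)@(15, 1): e=[-2,106,8] → ·
    (3,1)@(7, 3): e=[78,10,24] → █
    (6,1)@(13, 3): e=[-6,94,24] → ·
    (3,2)@(7, 5): e=[46,26,40] → █
    (5,2)@(11, 5): e=[-10,82,40] → ·
    (2,3)@(5, 7): e=[42,14,56] → █
    (4,3)@(9, 7): e=[-14,70,56] → ·
    (1,4)@(3, 9): e=[38,2,72] → █
    (3,4)@(7, 9): e=[-18,58,72] → ·
  covered (14 px):
    · · · · █ █ █ ·
    · · · █ █ █ · ·
    · · · █ █ · · ·
    · · █ █ · · · ·
    · █ █ · · · · ·
    · █ · · · · · ·
    █ · · · · · · ·
    · · · · · · · ·
    · · · · · · · ·
    · · · · · · · ·
    · · · · · · · ·
    · · · · · · · ·
T4:
  2·area = 16
  edge (12, 8)→(12, 0): d=(0,-8) top-left  bias=+0
  edge (12, 0)→(14, 20): d=(2,20) right/bottom  bias=-1
  edge (14, 20)→(12, 8): d=(-2,-12) top-left  bias=+0
    (6,5)@(13, 11): e=[8,2,6] → █
    (7,5)@(15, 11): e=[24,-38,30] → ·
    (6,6)@(13, 13): e=[8,6,2] → █
    (7,6)@(15, 13): e=[24,-34,26] → ·
    (6,7)@(13, 15): e=[8,10,-2] → ·
  covered (2 px):
    · · · · · · · ·
    · · · · · · · ·
    · · · · · · · ·
    · · · · · · · ·
    · · · · · · · ·
    · · · · · · █ ·
    · · · · · · █ ·
    · · · · · · · ·
    · · · · · · · ·
    · · · · · · · ·
    · · · · · · · ·
    · · · · · · · ·

Final: "outside"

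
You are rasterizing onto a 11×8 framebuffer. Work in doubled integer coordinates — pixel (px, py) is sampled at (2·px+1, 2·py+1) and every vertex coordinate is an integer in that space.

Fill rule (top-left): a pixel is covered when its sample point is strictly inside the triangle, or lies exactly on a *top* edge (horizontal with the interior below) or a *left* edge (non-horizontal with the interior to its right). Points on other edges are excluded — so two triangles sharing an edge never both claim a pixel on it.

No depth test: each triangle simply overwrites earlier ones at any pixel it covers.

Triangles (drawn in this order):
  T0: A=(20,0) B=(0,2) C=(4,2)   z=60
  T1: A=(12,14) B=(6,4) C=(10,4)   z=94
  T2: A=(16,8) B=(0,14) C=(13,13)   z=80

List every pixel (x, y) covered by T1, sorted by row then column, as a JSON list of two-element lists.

T0:
  2·area = 8  (B↔C swapped to make it positive)
  edge (20, 0)→(4, 2): d=(-16,2) right/bottom  bias=-1
  edge (4, 2)→(0, 2): d=(-4,0) right/bottom  bias=-1
  edge (0, 2)→(20, 0): d=(20,-2) top-left  bias=+0
    (5,0)@(11, 1): e=[2,4,2] → X
    (6,0)@(13, 1): e=[-2,4,6] → .
    (5,1)@(11, 3): e=[-30,-4,42] → .
  covered (1 px):
    . . . . . X . . . . .
    . . . . . . . . . . .
    . . . . . . . . . . .
    . . . . . . . . . . .
    . . . . . . . . . . .
    . . . . . . . . . . .
    . . . . . . . . . . .
    . . . . . . . . . . .
T1:
  2·area = 40
  edge (12, 14)→(6, 4): d=(-6,-10) top-left  bias=+0
  edge (6, 4)→(10, 4): d=(4,0) top-left  bias=+0
  edge (10, 4)→(12, 14): d=(2,10) right/bottom  bias=-1
    (3,2)@(7, 5): e=[4,4,32] → X
    (4,2)@(9, 5): e=[24,4,12] → X
    (5,2)@(11, 5): e=[44,4,-8] → .
    (3,3)@(7, 7): e=[-8,12,36] → .
    (4,3)@(9, 7): e=[12,12,16] → X
    (5,3)@(11, 7): e=[32,12,-4] → .
    (4,4)@(9, 9): e=[0,20,20] → X  [on edge]
    (5,4)@(11, 9): e=[20,20,0] → .  [on edge]
    (4,5)@(9, 11): e=[-12,28,24] → .
    (5,5)@(11, 11): e=[8,28,4] → X
    (6,5)@(13, 11): e=[28,28,-16] → .
    (5,6)@(11, 13): e=[-4,36,8] → .
  covered (5 px):
    . . . . . . . . . . .
    . . . . . . . . . . .
    . . . X X . . . . . .
    . . . . X . . . . . .
    . . . . X . . . . . .
    . . . . . X . . . . .
    . . . . . . . . . . .
    . . . . . . . . . . .
T2:
  2·area = 62  (B↔C swapped to make it positive)
  edge (16, 8)→(13, 13): d=(-3,5) right/bottom  bias=-1
  edge (13, 13)→(0, 14): d=(-13,1) right/bottom  bias=-1
  edge (0, 14)→(16, 8): d=(16,-6) top-left  bias=+0
    (9,1)@(19, 3): e=[0,124,-62] → .  [on edge]
    (7,4)@(15, 9): e=[2,50,10] → X
    (8,4)@(17, 9): e=[-8,48,22] → .
    (4,5)@(9, 11): e=[26,30,6] → X
    (5,5)@(11, 11): e=[16,28,18] → X
    (6,5)@(13, 11): e=[6,26,30] → X
    (7,5)@(15, 11): e=[-4,24,42] → .
    (1,6)@(3, 13): e=[50,10,2] → X
    (2,6)@(5, 13): e=[40,8,14] → X
    (3,6)@(7, 13): e=[30,6,26] → X
    (6,6)@(13, 13): e=[0,0,62] → .  [on edge]
    (1,7)@(3, 15): e=[44,-16,34] → .
  covered (9 px):
    . . . . . . . . . . .
    . . . . . . . . . . .
    . . . . . . . . . . .
    . . . . . . . . . . .
    . . . . . . . X . . .
    . . . . X X X . . . .
    . X X X X X . . . . .
    . . . . . . . . . . .

Final: [[3,2],[4,2],[4,3],[4,4],[5,5]]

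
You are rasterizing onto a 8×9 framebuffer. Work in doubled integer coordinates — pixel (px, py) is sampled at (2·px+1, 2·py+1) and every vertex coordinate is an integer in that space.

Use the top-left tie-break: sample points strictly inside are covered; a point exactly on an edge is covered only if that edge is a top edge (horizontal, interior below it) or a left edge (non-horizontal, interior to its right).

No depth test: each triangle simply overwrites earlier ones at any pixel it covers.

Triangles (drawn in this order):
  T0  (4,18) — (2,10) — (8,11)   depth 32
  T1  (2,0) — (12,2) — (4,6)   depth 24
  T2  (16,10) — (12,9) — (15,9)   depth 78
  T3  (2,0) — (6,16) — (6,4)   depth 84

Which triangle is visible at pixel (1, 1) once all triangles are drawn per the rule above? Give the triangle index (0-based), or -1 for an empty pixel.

T0:
  2·area = 46
  edge (4, 18)→(2, 10): d=(-2,-8) top-left  bias=+0
  edge (2, 10)→(8, 11): d=(6,1) right/bottom  bias=-1
  edge (8, 11)→(4, 18): d=(-4,7) right/bottom  bias=-1
    (1,5)@(3, 11): e=[6,5,35] → █
    (2,5)@(5, 11): e=[22,3,21] → █
    (3,5)@(7, 11): e=[38,1,7] → █
    (4,5)@(9, 11): e=[54,-1,-7] → ·
    (1,6)@(3, 13): e=[2,17,27] → █
    (3,6)@(7, 13): e=[34,13,-1] → ·
    (1,7)@(3, 15): e=[-2,29,19] → ·
    (2,7)@(5, 15): e=[14,27,5] → █
    (3,7)@(7, 15): e=[30,25,-9] → ·
    (2,8)@(5, 17): e=[10,39,-3] → ·
  covered (6 px):
    · · · · · · · ·
    · · · · · · · ·
    · · · · · · · ·
    · · · · · · · ·
    · · · · · · · ·
    · █ █ █ · · · ·
    · █ █ · · · · ·
    · · █ · · · · ·
    · · · · · · · ·
T1:
  2·area = 56
  edge (2, 0)→(12, 2): d=(10,2) right/bottom  bias=-1
  edge (12, 2)→(4, 6): d=(-8,4) right/bottom  bias=-1
  edge (4, 6)→(2, 0): d=(-2,-6) top-left  bias=+0
    (1,0)@(3, 1): e=[8,44,4] → █
    (2,0)@(5, 1): e=[4,36,16] → █
    (3,0)@(7, 1): e=[0,28,28] → ·  [on edge]
    (1,1)@(3, 3): e=[28,28,0] → █  [on edge]
    (3,1)@(7, 3): e=[20,12,24] → █
    (4,1)@(9, 3): e=[16,4,36] → █
    (5,1)@(11, 3): e=[12,-4,48] → ·
    (1,2)@(3, 5): e=[48,12,-4] → ·
    (2,2)@(5, 5): e=[44,4,8] → █
    (3,2)@(7, 5): e=[40,-4,20] → ·
    (4,2)@(9, 5): e=[36,-12,32] → ·
    (2,3)@(5, 7): e=[64,-12,4] → ·
    (2,4)@(5, 9): e=[84,-28,0] → ·  [on edge]
    (3,7)@(7, 15): e=[140,-84,0] → ·  [on edge]
  covered (7 px):
    · █ █ · · · · ·
    · █ █ █ █ · · ·
    · · █ · · · · ·
    · · · · · · · ·
    · · · · · · · ·
    · · · · · · · ·
    · · · · · · · ·
    · · · · · · · ·
    · · · · · · · ·
T2:
  2·area = 3
  edge (16, 10)→(12, 9): d=(-4,-1) top-left  bias=+0
  edge (12, 9)→(15, 9): d=(3,0) top-left  bias=+0
  edge (15, 9)→(16, 10): d=(1,1) right/bottom  bias=-1
    (3,0)@(7, 1): e=[27,-24,0] → ·  [on edge]
    (4,1)@(9, 3): e=[21,-18,0] → ·  [on edge]
    (5,2)@(11, 5): e=[15,-12,0] → ·  [on edge]
    (6,3)@(13, 7): e=[9,-6,0] → ·  [on edge]
    (0,4)@(1, 9): e=[-11,0,14] → ·  [on edge]
    (1,4)@(3, 9): e=[-9,0,12] → ·  [on edge]
    (2,4)@(5, 9): e=[-7,0,10] → ·  [on edge]
    (3,4)@(7, 9): e=[-5,0,8] → ·  [on edge]
    (4,4)@(9, 9): e=[-3,0,6] → ·  [on edge]
    (5,4)@(11, 9): e=[-1,0,4] → ·  [on edge]
    (6,4)@(13, 9): e=[1,0,2] → █  [on edge]
    (7,4)@(15, 9): e=[3,0,0] → ·  [on edge]
  covered (1 px):
    · · · · · · · ·
    · · · · · · · ·
    · · · · · · · ·
    · · · · · · · ·
    · · · · · · █ ·
    · · · · · · · ·
    · · · · · · · ·
    · · · · · · · ·
    · · · · · · · ·
T3:
  2·area = 48  (B↔C swapped to make it positive)
  edge (2, 0)→(6, 4): d=(4,4) right/bottom  bias=-1
  edge (6, 4)→(6, 16): d=(0,12) right/bottom  bias=-1
  edge (6, 16)→(2, 0): d=(-4,-16) top-left  bias=+0
    (1,0)@(3, 1): e=[0,36,12] → ·  [on edge]
    (1,1)@(3, 3): e=[8,36,4] → █
    (2,1)@(5, 3): e=[0,12,36] → ·  [on edge]
    (1,2)@(3, 5): e=[16,36,-4] → ·
    (2,2)@(5, 5): e=[8,12,28] → █
    (3,2)@(7, 5): e=[0,-12,60] → ·  [on edge]
    (2,3)@(5, 7): e=[16,12,20] → █
    (3,3)@(7, 7): e=[8,-12,52] → ·
    (4,3)@(9, 7): e=[0,-36,84] → ·  [on edge]
    (2,4)@(5, 9): e=[24,12,12] → █
    (3,4)@(7, 9): e=[16,-12,44] → ·
    (5,4)@(11, 9): e=[0,-60,108] → ·  [on edge]
    (6,5)@(13, 11): e=[0,-84,132] → ·  [on edge]
    (7,6)@(15, 13): e=[0,-108,156] → ·  [on edge]
  covered (5 px):
    · · · · · · · ·
    · █ · · · · · ·
    · · █ · · · · ·
    · · █ · · · · ·
    · · █ · · · · ·
    · · █ · · · · ·
    · · · · · · · ·
    · · · · · · · ·
    · · · · · · · ·

Z-buffer (winner per pixel, '.' = empty):
  . 1 1 . . . . .
  . 3 1 1 1 . . .
  . . 3 . . . . .
  . . 3 . . . . .
  . . 3 . . . 2 .
  . 0 3 0 . . . .
  . 0 0 . . . . .
  . . 0 . . . . .
  . . . . . . . .

Final: 3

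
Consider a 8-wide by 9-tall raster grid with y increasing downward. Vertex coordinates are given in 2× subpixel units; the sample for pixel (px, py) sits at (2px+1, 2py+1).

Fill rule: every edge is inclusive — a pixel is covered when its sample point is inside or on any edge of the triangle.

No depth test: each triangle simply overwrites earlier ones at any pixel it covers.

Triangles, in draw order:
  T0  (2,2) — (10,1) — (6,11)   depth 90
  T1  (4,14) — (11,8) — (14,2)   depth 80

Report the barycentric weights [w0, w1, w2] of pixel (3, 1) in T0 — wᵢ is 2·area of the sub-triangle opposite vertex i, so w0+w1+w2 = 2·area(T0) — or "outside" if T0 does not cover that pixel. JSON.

T0:
  2·area = 76
  edge (2, 2)→(10, 1): d=(8,-1) inclusive
  edge (10, 1)→(6, 11): d=(-4,10) inclusive
  edge (6, 11)→(2, 2): d=(-4,-9) inclusive
    (1,1)@(3, 3): e=[9,62,5] → █
    (2,1)@(5, 3): e=[11,42,23] → █
    (3,1)@(7, 3): e=[13,22,41] → █
    (4,1)@(9, 3): e=[15,2,59] → █
    (5,1)@(11, 3): e=[17,-18,77] → ·
    (1,2)@(3, 5): e=[25,54,-3] → ·
    (2,2)@(5, 5): e=[27,34,15] → █
    (4,2)@(9, 5): e=[31,-6,51] → ·
    (2,3)@(5, 7): e=[43,26,7] → █
    (4,3)@(9, 7): e=[47,-14,43] → ·
    (2,4)@(5, 9): e=[59,18,-1] → ·
    (3,4)@(7, 9): e=[61,-2,17] → ·
  covered (8 px):
    · · · · · · · ·
    · █ █ █ █ · · ·
    · · █ █ · · · ·
    · · █ █ · · · ·
    · · · · · · · ·
    · · · · · · · ·
    · · · · · · · ·
    · · · · · · · ·
    · · · · · · · ·
T1:
  2·area = 24  (B↔C swapped to make it positive)
  edge (4, 14)→(14, 2): d=(10,-12) inclusive
  edge (14, 2)→(11, 8): d=(-3,6) inclusive
  edge (11, 8)→(4, 14): d=(-7,6) inclusive
    (5,3)@(11, 7): e=[14,3,7] → █
    (6,3)@(13, 7): e=[38,-9,-5] → ·
    (4,4)@(9, 9): e=[10,9,5] → █
    (5,4)@(11, 9): e=[34,-3,-7] → ·
    (3,5)@(7, 11): e=[6,15,3] → █
    (4,5)@(9, 11): e=[30,3,-9] → ·
    (2,6)@(5, 13): e=[2,21,1] → █
    (3,6)@(7, 13): e=[26,9,-11] → ·
    (2,7)@(5, 15): e=[22,15,-13] → ·
  covered (4 px):
    · · · · · · · ·
    · · · · · · · ·
    · · · · · · · ·
    · · · · · █ · ·
    · · · · █ · · ·
    · · · █ · · · ·
    · · █ · · · · ·
    · · · · · · · ·
    · · · · · · · ·

Answer: [22,41,13]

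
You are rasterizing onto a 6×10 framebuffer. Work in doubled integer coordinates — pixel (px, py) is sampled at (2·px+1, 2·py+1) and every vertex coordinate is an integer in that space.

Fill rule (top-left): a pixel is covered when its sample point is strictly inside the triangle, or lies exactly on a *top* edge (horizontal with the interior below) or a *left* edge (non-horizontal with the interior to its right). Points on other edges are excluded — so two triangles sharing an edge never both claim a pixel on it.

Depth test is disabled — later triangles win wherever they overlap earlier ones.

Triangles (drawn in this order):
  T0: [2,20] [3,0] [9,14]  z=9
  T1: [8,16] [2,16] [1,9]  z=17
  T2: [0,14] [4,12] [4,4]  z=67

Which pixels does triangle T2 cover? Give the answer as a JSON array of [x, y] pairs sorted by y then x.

T0:
  2·area = 134
  edge (2, 20)→(3, 0): d=(1,-20) top-left  bias=+0
  edge (3, 0)→(9, 14): d=(6,14) right/bottom  bias=-1
  edge (9, 14)→(2, 20): d=(-7,6) right/bottom  bias=-1
    (1,0)@(3, 1): e=[1,6,127] → █
    (2,0)@(5, 1): e=[41,-22,115] → ·
    (1,1)@(3, 3): e=[3,18,113] → █
    (2,1)@(5, 3): e=[43,-10,101] → ·
    (1,2)@(3, 5): e=[5,30,99] → █
    (2,2)@(5, 5): e=[45,2,87] → █
    (3,2)@(7, 5): e=[85,-26,75] → ·
    (1,3)@(3, 7): e=[7,42,85] → █
    (3,3)@(7, 7): e=[87,-14,61] → ·
    (1,4)@(3, 9): e=[9,54,71] → █
    (3,4)@(7, 9): e=[89,-2,47] → ·
    (1,5)@(3, 11): e=[11,66,57] → █
  covered (20 px):
    · █ · · · ·
    · █ · · · ·
    · █ █ · · ·
    · █ █ · · ·
    · █ █ · · ·
    · █ █ █ · ·
    · █ █ █ · ·
    · █ █ █ · ·
    · █ █ · · ·
    · █ · · · ·
T1:
  2·area = 42
  edge (8, 16)→(2, 16): d=(-6,0) right/bottom  bias=-1
  edge (2, 16)→(1, 9): d=(-1,-7) top-left  bias=+0
  edge (1, 9)→(8, 16): d=(7,7) right/bottom  bias=-1
    (0,4)@(1, 9): e=[42,0,0] → ·  [on edge]
    (1,5)@(3, 11): e=[30,12,0] → ·  [on edge]
    (1,6)@(3, 13): e=[18,10,14] → █
    (2,6)@(5, 13): e=[18,24,0] → ·  [on edge]
    (1,7)@(3, 15): e=[6,8,28] → █
    (2,7)@(5, 15): e=[6,22,14] → █
    (3,7)@(7, 15): e=[6,36,0] → ·  [on edge]
    (1,8)@(3, 17): e=[-6,6,42] → ·
    (2,8)@(5, 17): e=[-6,20,28] → ·
    (4,8)@(9, 17): e=[-6,48,0] → ·  [on edge]
    (5,9)@(11, 19): e=[-18,60,0] → ·  [on edge]
  covered (3 px):
    · · · · · ·
    · · · · · ·
    · · · · · ·
    · · · · · ·
    · · · · · ·
    · · · · · ·
    · █ · · · ·
    · █ █ · · ·
    · · · · · ·
    · · · · · ·
T2:
  2·area = 32  (B↔C swapped to make it positive)
  edge (0, 14)→(4, 4): d=(4,-10) top-left  bias=+0
  edge (4, 4)→(4, 12): d=(0,8) right/bottom  bias=-1
  edge (4, 12)→(0, 14): d=(-4,2) right/bottom  bias=-1
    (1,3)@(3, 7): e=[2,8,22] → █
    (2,3)@(5, 7): e=[22,-8,18] → ·
    (1,4)@(3, 9): e=[10,8,14] → █
    (2,4)@(5, 9): e=[30,-8,10] → ·
    (1,5)@(3, 11): e=[18,8,6] → █
    (2,5)@(5, 11): e=[38,-8,2] → ·
    (0,6)@(1, 13): e=[6,24,2] → █
    (1,6)@(3, 13): e=[26,8,-2] → ·
    (0,7)@(1, 15): e=[14,24,-6] → ·
  covered (4 px):
    · · · · · ·
    · · · · · ·
    · · · · · ·
    · █ · · · ·
    · █ · · · ·
    · █ · · · ·
    █ · · · · ·
    · · · · · ·
    · · · · · ·
    · · · · · ·

Final: [[1,3],[1,4],[1,5],[0,6]]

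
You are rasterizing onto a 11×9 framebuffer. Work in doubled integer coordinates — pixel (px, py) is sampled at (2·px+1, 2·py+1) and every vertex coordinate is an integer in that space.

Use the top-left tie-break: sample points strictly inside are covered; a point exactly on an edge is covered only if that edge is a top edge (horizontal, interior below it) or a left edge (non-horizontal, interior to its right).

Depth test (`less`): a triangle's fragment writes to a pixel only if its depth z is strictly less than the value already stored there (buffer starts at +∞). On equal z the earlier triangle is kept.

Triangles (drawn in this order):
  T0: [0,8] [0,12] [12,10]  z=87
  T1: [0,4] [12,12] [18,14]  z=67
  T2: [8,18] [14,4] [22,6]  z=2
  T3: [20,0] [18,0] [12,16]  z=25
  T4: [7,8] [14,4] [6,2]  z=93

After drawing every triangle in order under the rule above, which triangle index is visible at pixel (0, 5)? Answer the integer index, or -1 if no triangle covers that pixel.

T0:
  2·area = 48  (B↔C swapped to make it positive)
  edge (0, 8)→(12, 10): d=(12,2) right/bottom  bias=-1
  edge (12, 10)→(0, 12): d=(-12,2) right/bottom  bias=-1
  edge (0, 12)→(0, 8): d=(0,-4) top-left  bias=+0
    (0,4)@(1, 9): e=[10,34,4] → #
    (1,4)@(3, 9): e=[6,30,12] → #
    (2,4)@(5, 9): e=[2,26,20] → #
    (3,4)@(7, 9): e=[-2,22,28] → ·
    (0,5)@(1, 11): e=[34,10,4] → #
    (3,5)@(7, 11): e=[22,-2,28] → ·
    (0,6)@(1, 13): e=[58,-14,4] → ·
    (1,6)@(3, 13): e=[54,-18,12] → ·
    (2,6)@(5, 13): e=[50,-22,20] → ·
  covered (6 px):
    · · · · · · · · · · ·
    · · · · · · · · · · ·
    · · · · · · · · · · ·
    · · · · · · · · · · ·
    # # # · · · · · · · ·
    # # # · · · · · · · ·
    · · · · · · · · · · ·
    · · · · · · · · · · ·
    · · · · · · · · · · ·
T1:
  2·area = 24  (B↔C swapped to make it positive)
  edge (0, 4)→(18, 14): d=(18,10) right/bottom  bias=-1
  edge (18, 14)→(12, 12): d=(-6,-2) top-left  bias=+0
  edge (12, 12)→(0, 4): d=(-12,-8) top-left  bias=+0
    (2,3)@(5, 7): e=[4,16,4] → #
    (3,3)@(7, 7): e=[-16,20,20] → ·
    (1,4)@(3, 9): e=[60,0,-36] → ·  [on edge]
    (2,4)@(5, 9): e=[40,4,-20] → ·
    (4,4)@(9, 9): e=[0,12,12] → ·  [on edge]
    (4,5)@(9, 11): e=[36,0,-12] → ·  [on edge]
    (5,5)@(11, 11): e=[16,4,4] → #
    (6,5)@(13, 11): e=[-4,8,20] → ·
    (5,6)@(11, 13): e=[52,-8,-20] → ·
    (7,6)@(15, 13): e=[12,0,12] → #  [on edge]
    (8,6)@(17, 13): e=[-8,4,28] → ·
    (7,7)@(15, 15): e=[48,-12,-12] → ·
    (10,7)@(21, 15): e=[-12,0,36] → ·  [on edge]
  covered (3 px):
    · · · · · · · · · · ·
    · · · · · · · · · · ·
    · · · · · · · · · · ·
    · · # · · · · · · · ·
    · · · · · · · · · · ·
    · · · · · # · · · · ·
    · · · · · · · # · · ·
    · · · · · · · · · · ·
    · · · · · · · · · · ·
T2:
  2·area = 124
  edge (8, 18)→(14, 4): d=(6,-14) top-left  bias=+0
  edge (14, 4)→(22, 6): d=(8,2) right/bottom  bias=-1
  edge (22, 6)→(8, 18): d=(-14,12) right/bottom  bias=-1
    (7,2)@(15, 5): e=[20,6,98] → #
    (8,2)@(17, 5): e=[48,2,74] → #
    (9,2)@(19, 5): e=[76,-2,50] → ·
    (6,3)@(13, 7): e=[4,26,94] → #
    (9,3)@(19, 7): e=[88,14,22] → #
    (10,3)@(21, 7): e=[116,10,-2] → ·
    (6,4)@(13, 9): e=[16,42,66] → #
    (9,4)@(19, 9): e=[100,30,-6] → ·
    (5,5)@(11, 11): e=[0,62,62] → #  [on edge]
    (8,5)@(17, 11): e=[84,50,-10] → ·
    (5,6)@(11, 13): e=[12,78,34] → #
    (7,6)@(15, 13): e=[68,70,-14] → ·
  covered (16 px):
    · · · · · · · · · · ·
    · · · · · · · · · · ·
    · · · · · · · # # · ·
    · · · · · · # # # # ·
    · · · · · · # # # · ·
    · · · · · # # # · · ·
    · · · · · # # · · · ·
    · · · · · # · · · · ·
    · · · · # · · · · · ·
T3:
  2·area = 32  (B↔C swapped to make it positive)
  edge (20, 0)→(12, 16): d=(-8,16) right/bottom  bias=-1
  edge (12, 16)→(18, 0): d=(6,-16) top-left  bias=+0
  edge (18, 0)→(20, 0): d=(2,0) top-left  bias=+0
    (9,0)@(19, 1): e=[8,22,2] → #
    (10,0)@(21, 1): e=[-24,54,2] → ·
    (8,1)@(17, 3): e=[24,2,6] → #
    (9,1)@(19, 3): e=[-8,34,6] → ·
    (8,2)@(17, 5): e=[8,14,10] → #
    (9,2)@(19, 5): e=[-24,46,10] → ·
    (8,3)@(17, 7): e=[-8,26,14] → ·
    (7,4)@(15, 9): e=[8,6,18] → #
    (8,4)@(17, 9): e=[-24,38,18] → ·
    (7,5)@(15, 11): e=[-8,18,22] → ·
  covered (4 px):
    · · · · · · · · · # ·
    · · · · · · · · # · ·
    · · · · · · · · # · ·
    · · · · · · · · · · ·
    · · · · · · · # · · ·
    · · · · · · · · · · ·
    · · · · · · · · · · ·
    · · · · · · · · · · ·
    · · · · · · · · · · ·
T4:
  2·area = 46  (B↔C swapped to make it positive)
  edge (7, 8)→(6, 2): d=(-1,-6) top-left  bias=+0
  edge (6, 2)→(14, 4): d=(8,2) right/bottom  bias=-1
  edge (14, 4)→(7, 8): d=(-7,4) right/bottom  bias=-1
    (3,1)@(7, 3): e=[5,6,35] → #
    (4,1)@(9, 3): e=[17,2,27] → #
    (5,1)@(11, 3): e=[29,-2,19] → ·
    (3,2)@(7, 5): e=[3,22,21] → #
    (5,2)@(11, 5): e=[27,14,5] → #
    (6,2)@(13, 5): e=[39,10,-3] → ·
    (3,3)@(7, 7): e=[1,38,7] → #
    (4,3)@(9, 7): e=[13,34,-1] → ·
    (5,3)@(11, 7): e=[25,30,-9] → ·
    (3,4)@(7, 9): e=[-1,54,-7] → ·
  covered (6 px):
    · · · · · · · · · · ·
    · · · # # · · · · · ·
    · · · # # # · · · · ·
    · · · # · · · · · · ·
    · · · · · · · · · · ·
    · · · · · · · · · · ·
    · · · · · · · · · · ·
    · · · · · · · · · · ·
    · · · · · · · · · · ·

Z-buffer (winner per pixel, '.' = empty):
  . . . . . . . . . 3 .
  . . . 4 4 . . . 3 . .
  . . . 4 4 4 . 2 2 . .
  . . 1 4 . . 2 2 2 2 .
  0 0 0 . . . 2 2 2 . .
  0 0 0 . . 2 2 2 . . .
  . . . . . 2 2 1 . . .
  . . . . . 2 . . . . .
  . . . . 2 . . . . . .

Final: 0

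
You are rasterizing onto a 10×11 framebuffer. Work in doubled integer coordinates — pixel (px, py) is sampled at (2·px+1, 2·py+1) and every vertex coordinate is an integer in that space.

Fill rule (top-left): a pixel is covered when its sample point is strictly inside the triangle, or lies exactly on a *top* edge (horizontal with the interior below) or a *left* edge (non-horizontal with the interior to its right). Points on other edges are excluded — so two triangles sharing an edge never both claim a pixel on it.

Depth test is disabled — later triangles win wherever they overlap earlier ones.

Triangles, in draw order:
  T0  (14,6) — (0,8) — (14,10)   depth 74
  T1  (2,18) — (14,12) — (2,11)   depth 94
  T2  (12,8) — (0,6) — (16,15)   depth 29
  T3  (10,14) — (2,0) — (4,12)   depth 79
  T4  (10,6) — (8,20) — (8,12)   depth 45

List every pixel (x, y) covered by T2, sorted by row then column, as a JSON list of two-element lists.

T0:
  2·area = 56  (B↔C swapped to make it positive)
  edge (14, 6)→(14, 10): d=(0,4) right/bottom  bias=-1
  edge (14, 10)→(0, 8): d=(-14,-2) top-left  bias=+0
  edge (0, 8)→(14, 6): d=(14,-2) top-left  bias=+0
    (3,3)@(7, 7): e=[28,28,0] → X  [on edge]
    (4,3)@(9, 7): e=[20,32,4] → X
    (5,3)@(11, 7): e=[12,36,8] → X
    (6,3)@(13, 7): e=[4,40,12] → X
    (7,3)@(15, 7): e=[-4,44,16] → .
    (3,4)@(7, 9): e=[28,0,28] → X  [on edge]
    (7,4)@(15, 9): e=[-4,16,44] → .
    (3,5)@(7, 11): e=[28,-28,56] → .
    (4,5)@(9, 11): e=[20,-24,60] → .
    (5,5)@(11, 11): e=[12,-20,64] → .
    (6,5)@(13, 11): e=[4,-16,68] → .
  covered (8 px):
    . . . . . . . . . .
    . . . . . . . . . .
    . . . . . . . . . .
    . . . X X X X . . .
    . . . X X X X . . .
    . . . . . . . . . .
    . . . . . . . . . .
    . . . . . . . . . .
    . . . . . . . . . .
    . . . . . . . . . .
    . . . . . . . . . .
T1:
  2·area = 84  (B↔C swapped to make it positive)
  edge (2, 18)→(2, 11): d=(0,-7) top-left  bias=+0
  edge (2, 11)→(14, 12): d=(12,1) right/bottom  bias=-1
  edge (14, 12)→(2, 18): d=(-12,6) right/bottom  bias=-1
    (1,6)@(3, 13): e=[7,23,54] → X
    (2,6)@(5, 13): e=[21,21,42] → X
    (3,6)@(7, 13): e=[35,19,30] → X
    (4,6)@(9, 13): e=[49,17,18] → X
    (5,6)@(11, 13): e=[63,15,6] → X
    (6,6)@(13, 13): e=[77,13,-6] → .
    (1,7)@(3, 15): e=[7,47,30] → X
    (4,7)@(9, 15): e=[49,41,-6] → .
    (5,7)@(11, 15): e=[63,39,-18] → .
    (1,8)@(3, 17): e=[7,71,6] → X
    (2,8)@(5, 17): e=[21,69,-6] → .
    (3,8)@(7, 17): e=[35,67,-18] → .
  covered (9 px):
    . . . . . . . . . .
    . . . . . . . . . .
    . . . . . . . . . .
    . . . . . . . . . .
    . . . . . . . . . .
    . . . . . . . . . .
    . X X X X X . . . .
    . X X X . . . . . .
    . X . . . . . . . .
    . . . . . . . . . .
    . . . . . . . . . .
T2:
  2·area = 76  (B↔C swapped to make it positive)
  edge (12, 8)→(16, 15): d=(4,7) right/bottom  bias=-1
  edge (16, 15)→(0, 6): d=(-16,-9) top-left  bias=+0
  edge (0, 6)→(12, 8): d=(12,2) right/bottom  bias=-1
    (1,3)@(3, 7): e=[59,11,6] → X
    (2,3)@(5, 7): e=[45,29,2] → X
    (3,3)@(7, 7): e=[31,47,-2] → .
    (1,4)@(3, 9): e=[67,-21,30] → .
    (2,4)@(5, 9): e=[53,-3,26] → .
    (3,4)@(7, 9): e=[39,15,22] → X
    (4,4)@(9, 9): e=[25,33,18] → X
    (5,4)@(11, 9): e=[11,51,14] → X
    (6,4)@(13, 9): e=[-3,69,10] → .
    (3,5)@(7, 11): e=[47,-17,46] → .
    (4,5)@(9, 11): e=[33,1,42] → X
    (6,5)@(13, 11): e=[5,37,34] → X
  covered (9 px):
    . . . . . . . . . .
    . . . . . . . . . .
    . . . . . . . . . .
    . X X . . . . . . .
    . . . X X X . . . .
    . . . . X X X . . .
    . . . . . . X . . .
    . . . . . . . . . .
    . . . . . . . . . .
    . . . . . . . . . .
    . . . . . . . . . .
T3:
  2·area = 68  (B↔C swapped to make it positive)
  edge (10, 14)→(4, 12): d=(-6,-2) top-left  bias=+0
  edge (4, 12)→(2, 0): d=(-2,-12) top-left  bias=+0
  edge (2, 0)→(10, 14): d=(8,14) right/bottom  bias=-1
    (1,1)@(3, 3): e=[52,6,10] → X
    (2,1)@(5, 3): e=[56,30,-18] → .
    (1,2)@(3, 5): e=[40,2,26] → X
    (2,2)@(5, 5): e=[44,26,-2] → .
    (1,3)@(3, 7): e=[28,-2,42] → .
    (2,3)@(5, 7): e=[32,22,14] → X
    (3,3)@(7, 7): e=[36,46,-14] → .
    (2,4)@(5, 9): e=[20,18,30] → X
    (3,4)@(7, 9): e=[24,42,2] → X
    (4,4)@(9, 9): e=[28,66,-26] → .
    (0,5)@(1, 11): e=[0,-34,102] → .  [on edge]
    (2,5)@(5, 11): e=[8,14,46] → X
    (3,6)@(7, 13): e=[0,34,34] → X  [on edge]
    (6,7)@(13, 15): e=[0,102,-34] → .  [on edge]
    (9,8)@(19, 17): e=[0,170,-102] → .  [on edge]
  covered (9 px):
    . . . . . . . . . .
    . X . . . . . . . .
    . X . . . . . . . .
    . . X . . . . . . .
    . . X X . . . . . .
    . . X X . . . . . .
    . . . X X . . . . .
    . . . . . . . . . .
    . . . . . . . . . .
    . . . . . . . . . .
    . . . . . . . . . .
T4:
  2·area = 16
  edge (10, 6)→(8, 20): d=(-2,14) right/bottom  bias=-1
  edge (8, 20)→(8, 12): d=(0,-8) top-left  bias=+0
  edge (8, 12)→(10, 6): d=(2,-6) top-left  bias=+0
    (5,1)@(11, 3): e=[-8,24,0] → .  [on edge]
    (4,4)@(9, 9): e=[8,8,0] → X  [on edge]
    (5,4)@(11, 9): e=[-20,24,12] → .
    (4,5)@(9, 11): e=[4,8,4] → X
    (5,5)@(11, 11): e=[-24,24,16] → .
    (4,6)@(9, 13): e=[0,8,8] → .  [on edge]
    (3,7)@(7, 15): e=[24,-8,0] → .  [on edge]
    (2,10)@(5, 21): e=[40,-24,0] → .  [on edge]
  covered (2 px):
    . . . . . . . . . .
    . . . . . . . . . .
    . . . . . . . . . .
    . . . . . . . . . .
    . . . . X . . . . .
    . . . . X . . . . .
    . . . . . . . . . .
    . . . . . . . . . .
    . . . . . . . . . .
    . . . . . . . . . .
    . . . . . . . . . .

Final: [[1,3],[2,3],[3,4],[4,4],[5,4],[4,5],[5,5],[6,5],[6,6]]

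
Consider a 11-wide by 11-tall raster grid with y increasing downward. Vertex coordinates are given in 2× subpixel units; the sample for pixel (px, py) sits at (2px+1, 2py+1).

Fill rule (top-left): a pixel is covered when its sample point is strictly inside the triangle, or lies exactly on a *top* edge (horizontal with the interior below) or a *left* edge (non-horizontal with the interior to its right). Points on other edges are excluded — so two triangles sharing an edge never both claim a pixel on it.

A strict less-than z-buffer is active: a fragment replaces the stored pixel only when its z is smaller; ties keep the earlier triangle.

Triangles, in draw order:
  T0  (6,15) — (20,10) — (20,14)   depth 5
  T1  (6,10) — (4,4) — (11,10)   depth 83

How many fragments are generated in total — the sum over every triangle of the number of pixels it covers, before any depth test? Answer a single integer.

T0:
  2·area = 56
  edge (6, 15)→(20, 10): d=(14,-5) top-left  bias=+0
  edge (20, 10)→(20, 14): d=(0,4) right/bottom  bias=-1
  edge (20, 14)→(6, 15): d=(-14,1) right/bottom  bias=-1
    (9,5)@(19, 11): e=[9,4,43] → █
    (10,5)@(21, 11): e=[19,-4,41] → ·
    (6,6)@(13, 13): e=[7,28,21] → █
    (7,6)@(15, 13): e=[17,20,19] → █
    (8,6)@(17, 13): e=[27,12,17] → █
    (10,6)@(21, 13): e=[47,-4,13] → ·
    (6,7)@(13, 15): e=[35,28,-7] → ·
    (7,7)@(15, 15): e=[45,20,-9] → ·
    (8,7)@(17, 15): e=[55,12,-11] → ·
    (9,7)@(19, 15): e=[65,4,-13] → ·
  covered (5 px):
    · · · · · · · · · · ·
    · · · · · · · · · · ·
    · · · · · · · · · · ·
    · · · · · · · · · · ·
    · · · · · · · · · · ·
    · · · · · · · · · █ ·
    · · · · · · █ █ █ █ ·
    · · · · · · · · · · ·
    · · · · · · · · · · ·
    · · · · · · · · · · ·
    · · · · · · · · · · ·
T1:
  2·area = 30
  edge (6, 10)→(4, 4): d=(-2,-6) top-left  bias=+0
  edge (4, 4)→(11, 10): d=(7,6) right/bottom  bias=-1
  edge (11, 10)→(6, 10): d=(-5,0) right/bottom  bias=-1
    (1,0)@(3, 1): e=[0,-15,45] → ·  [on edge]
    (2,2)@(5, 5): e=[4,1,25] → █
    (3,2)@(7, 5): e=[16,-11,25] → ·
    (2,3)@(5, 7): e=[0,15,15] → █  [on edge]
    (3,3)@(7, 7): e=[12,3,15] → █
    (4,3)@(9, 7): e=[24,-9,15] → ·
    (2,4)@(5, 9): e=[-4,29,5] → ·
    (3,4)@(7, 9): e=[8,17,5] → █
    (4,4)@(9, 9): e=[20,5,5] → █
    (5,4)@(11, 9): e=[32,-7,5] → ·
    (3,5)@(7, 11): e=[4,31,-5] → ·
    (4,5)@(9, 11): e=[16,19,-5] → ·
    (3,6)@(7, 13): e=[0,45,-15] → ·  [on edge]
    (4,9)@(9, 19): e=[0,75,-45] → ·  [on edge]
  covered (5 px):
    · · · · · · · · · · ·
    · · · · · · · · · · ·
    · · █ · · · · · · · ·
    · · █ █ · · · · · · ·
    · · · █ █ · · · · · ·
    · · · · · · · · · · ·
    · · · · · · · · · · ·
    · · · · · · · · · · ·
    · · · · · · · · · · ·
    · · · · · · · · · · ·
    · · · · · · · · · · ·

Result: 10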